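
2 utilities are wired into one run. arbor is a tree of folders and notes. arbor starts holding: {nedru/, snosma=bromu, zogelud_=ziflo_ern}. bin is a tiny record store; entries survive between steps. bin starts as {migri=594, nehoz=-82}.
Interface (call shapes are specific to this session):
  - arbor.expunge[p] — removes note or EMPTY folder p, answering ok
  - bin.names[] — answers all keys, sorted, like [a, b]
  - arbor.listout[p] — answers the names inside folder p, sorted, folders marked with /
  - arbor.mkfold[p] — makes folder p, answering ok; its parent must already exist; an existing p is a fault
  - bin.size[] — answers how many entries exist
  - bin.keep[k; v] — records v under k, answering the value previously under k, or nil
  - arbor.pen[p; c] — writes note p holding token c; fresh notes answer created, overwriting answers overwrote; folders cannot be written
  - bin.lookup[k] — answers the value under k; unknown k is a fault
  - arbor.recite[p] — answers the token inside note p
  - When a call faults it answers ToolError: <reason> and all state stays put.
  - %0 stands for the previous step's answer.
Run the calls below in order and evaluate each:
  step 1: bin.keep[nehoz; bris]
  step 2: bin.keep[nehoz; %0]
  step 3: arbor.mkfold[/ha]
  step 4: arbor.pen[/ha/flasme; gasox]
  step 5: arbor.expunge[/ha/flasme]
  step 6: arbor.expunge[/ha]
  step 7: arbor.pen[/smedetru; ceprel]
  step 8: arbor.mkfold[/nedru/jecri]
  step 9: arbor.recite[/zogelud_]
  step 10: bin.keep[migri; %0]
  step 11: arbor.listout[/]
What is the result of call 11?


>>> bin.keep k→nehoz v→bris
:: -82
>>> bin.keep k→nehoz v→%0
:: bris
>>> arbor.mkfold p→/ha
:: ok
>>> arbor.pen p→/ha/flasme c→gasox
:: created
>>> arbor.expunge p→/ha/flasme
:: ok
>>> arbor.expunge p→/ha
:: ok
>>> arbor.pen p→/smedetru c→ceprel
:: created
>>> arbor.mkfold p→/nedru/jecri
:: ok
>>> arbor.recite p→/zogelud_
:: ziflo_ern
>>> bin.keep k→migri v→%0
:: 594
>>> arbor.listout p→/
:: [nedru/, smedetru, snosma, zogelud_]

Answer: [nedru/, smedetru, snosma, zogelud_]


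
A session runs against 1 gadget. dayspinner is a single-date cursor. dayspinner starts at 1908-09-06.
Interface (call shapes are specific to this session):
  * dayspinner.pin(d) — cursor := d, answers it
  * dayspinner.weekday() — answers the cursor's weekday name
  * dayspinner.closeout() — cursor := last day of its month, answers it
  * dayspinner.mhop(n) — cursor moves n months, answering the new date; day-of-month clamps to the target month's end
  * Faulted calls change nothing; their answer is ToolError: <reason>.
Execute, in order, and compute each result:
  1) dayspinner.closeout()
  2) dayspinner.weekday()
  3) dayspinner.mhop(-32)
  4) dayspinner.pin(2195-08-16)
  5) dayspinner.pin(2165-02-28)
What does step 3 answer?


% dayspinner.closeout
= 1908-09-30
% dayspinner.weekday
= Wednesday
% dayspinner.mhop n='-32'
= 1906-01-30
% dayspinner.pin d='2195-08-16'
= 2195-08-16
% dayspinner.pin d='2165-02-28'
= 2165-02-28

Answer: 1906-01-30


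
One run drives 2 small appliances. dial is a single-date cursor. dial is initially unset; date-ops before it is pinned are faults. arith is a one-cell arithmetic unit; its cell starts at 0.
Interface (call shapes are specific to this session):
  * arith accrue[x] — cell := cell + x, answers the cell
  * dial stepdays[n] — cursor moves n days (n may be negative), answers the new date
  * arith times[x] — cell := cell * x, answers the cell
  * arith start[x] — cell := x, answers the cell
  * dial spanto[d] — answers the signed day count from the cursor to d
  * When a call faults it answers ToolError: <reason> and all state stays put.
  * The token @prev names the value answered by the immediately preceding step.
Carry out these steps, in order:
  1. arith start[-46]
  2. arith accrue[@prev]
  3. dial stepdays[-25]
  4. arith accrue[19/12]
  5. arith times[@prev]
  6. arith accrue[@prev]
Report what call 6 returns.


% arith start(x: -46) => -46
% arith accrue(x: @prev) => -92
% dial stepdays(n: -25) => ToolError: no date set
% arith accrue(x: 19/12) => -1085/12
% arith times(x: @prev) => 1177225/144
% arith accrue(x: @prev) => 1177225/72

Answer: 1177225/72


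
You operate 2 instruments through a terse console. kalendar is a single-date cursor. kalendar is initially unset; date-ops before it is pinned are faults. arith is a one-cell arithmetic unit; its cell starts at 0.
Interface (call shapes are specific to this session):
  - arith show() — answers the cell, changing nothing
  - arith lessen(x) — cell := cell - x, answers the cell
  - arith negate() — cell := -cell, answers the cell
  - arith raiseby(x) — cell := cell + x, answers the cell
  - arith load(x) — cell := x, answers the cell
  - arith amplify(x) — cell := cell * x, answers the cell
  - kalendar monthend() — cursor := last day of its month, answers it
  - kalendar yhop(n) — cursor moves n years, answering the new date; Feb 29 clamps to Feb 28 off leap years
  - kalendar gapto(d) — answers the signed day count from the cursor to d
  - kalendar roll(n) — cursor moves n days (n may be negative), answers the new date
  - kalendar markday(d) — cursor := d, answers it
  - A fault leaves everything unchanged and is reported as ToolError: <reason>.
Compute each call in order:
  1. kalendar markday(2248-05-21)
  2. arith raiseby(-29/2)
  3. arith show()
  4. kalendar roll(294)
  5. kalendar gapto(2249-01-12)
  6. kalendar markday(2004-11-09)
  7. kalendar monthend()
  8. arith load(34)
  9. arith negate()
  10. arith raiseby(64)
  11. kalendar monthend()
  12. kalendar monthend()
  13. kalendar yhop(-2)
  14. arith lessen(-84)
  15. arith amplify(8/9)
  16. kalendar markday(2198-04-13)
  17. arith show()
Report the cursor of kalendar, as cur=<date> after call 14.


Answer: cur=2002-11-30

Derivation:
Act: kalendar markday[d: 2248-05-21]
Obs: 2248-05-21
Act: arith raiseby[x: -29/2]
Obs: -29/2
Act: arith show[]
Obs: -29/2
Act: kalendar roll[n: 294]
Obs: 2249-03-11
Act: kalendar gapto[d: 2249-01-12]
Obs: -58
Act: kalendar markday[d: 2004-11-09]
Obs: 2004-11-09
Act: kalendar monthend[]
Obs: 2004-11-30
Act: arith load[x: 34]
Obs: 34
Act: arith negate[]
Obs: -34
Act: arith raiseby[x: 64]
Obs: 30
Act: kalendar monthend[]
Obs: 2004-11-30
Act: kalendar monthend[]
Obs: 2004-11-30
Act: kalendar yhop[n: -2]
Obs: 2002-11-30
Act: arith lessen[x: -84]
Obs: 114
Act: arith amplify[x: 8/9]
Obs: 304/3
Act: kalendar markday[d: 2198-04-13]
Obs: 2198-04-13
Act: arith show[]
Obs: 304/3


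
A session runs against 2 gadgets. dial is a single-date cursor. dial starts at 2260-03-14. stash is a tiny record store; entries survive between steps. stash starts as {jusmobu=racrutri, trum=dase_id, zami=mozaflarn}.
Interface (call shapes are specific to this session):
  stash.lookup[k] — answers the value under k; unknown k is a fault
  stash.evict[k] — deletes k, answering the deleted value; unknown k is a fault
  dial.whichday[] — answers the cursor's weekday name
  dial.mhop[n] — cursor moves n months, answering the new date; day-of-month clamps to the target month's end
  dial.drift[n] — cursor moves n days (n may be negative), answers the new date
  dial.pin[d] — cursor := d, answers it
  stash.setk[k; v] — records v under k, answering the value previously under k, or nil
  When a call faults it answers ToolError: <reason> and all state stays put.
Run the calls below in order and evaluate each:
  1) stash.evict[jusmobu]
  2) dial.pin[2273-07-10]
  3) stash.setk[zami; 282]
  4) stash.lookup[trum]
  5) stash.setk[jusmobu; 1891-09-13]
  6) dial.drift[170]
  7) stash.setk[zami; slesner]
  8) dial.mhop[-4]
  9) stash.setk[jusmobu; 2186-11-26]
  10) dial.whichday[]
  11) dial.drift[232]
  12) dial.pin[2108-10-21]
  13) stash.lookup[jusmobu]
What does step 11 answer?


Act: evict[jusmobu]
Obs: racrutri
Act: pin[2273-07-10]
Obs: 2273-07-10
Act: setk[zami; 282]
Obs: mozaflarn
Act: lookup[trum]
Obs: dase_id
Act: setk[jusmobu; 1891-09-13]
Obs: nil
Act: drift[170]
Obs: 2273-12-27
Act: setk[zami; slesner]
Obs: 282
Act: mhop[-4]
Obs: 2273-08-27
Act: setk[jusmobu; 2186-11-26]
Obs: 1891-09-13
Act: whichday[]
Obs: Wednesday
Act: drift[232]
Obs: 2274-04-16
Act: pin[2108-10-21]
Obs: 2108-10-21
Act: lookup[jusmobu]
Obs: 2186-11-26

Answer: 2274-04-16


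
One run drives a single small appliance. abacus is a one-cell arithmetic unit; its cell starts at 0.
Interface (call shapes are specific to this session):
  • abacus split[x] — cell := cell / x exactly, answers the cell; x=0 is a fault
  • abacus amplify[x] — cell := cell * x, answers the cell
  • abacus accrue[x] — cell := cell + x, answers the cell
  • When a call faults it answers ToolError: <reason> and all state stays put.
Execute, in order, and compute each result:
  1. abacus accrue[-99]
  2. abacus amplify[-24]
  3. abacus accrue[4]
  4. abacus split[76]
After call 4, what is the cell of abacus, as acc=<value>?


→ abacus accrue(x: -99)
← -99
→ abacus amplify(x: -24)
← 2376
→ abacus accrue(x: 4)
← 2380
→ abacus split(x: 76)
← 595/19

Answer: acc=595/19


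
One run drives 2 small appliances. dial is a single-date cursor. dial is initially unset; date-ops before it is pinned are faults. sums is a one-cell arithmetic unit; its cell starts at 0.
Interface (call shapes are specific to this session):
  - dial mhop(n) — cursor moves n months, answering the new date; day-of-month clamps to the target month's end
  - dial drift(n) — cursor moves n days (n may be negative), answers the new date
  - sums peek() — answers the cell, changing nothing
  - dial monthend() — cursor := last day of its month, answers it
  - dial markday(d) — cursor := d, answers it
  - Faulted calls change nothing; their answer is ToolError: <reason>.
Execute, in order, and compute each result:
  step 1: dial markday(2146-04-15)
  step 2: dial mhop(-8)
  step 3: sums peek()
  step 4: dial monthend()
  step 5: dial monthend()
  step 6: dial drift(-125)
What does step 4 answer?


Answer: 2145-08-31

Derivation:
Then dial markday on d: 2146-04-15: 2146-04-15.
I call dial mhop on n: -8, and get 2145-08-15.
I use sums peek(), — result: 0.
I use dial monthend(), yielding 2145-08-31.
Using dial monthend(): 2145-08-31.
Next I call dial drift on n: -125, yielding 2145-04-28.


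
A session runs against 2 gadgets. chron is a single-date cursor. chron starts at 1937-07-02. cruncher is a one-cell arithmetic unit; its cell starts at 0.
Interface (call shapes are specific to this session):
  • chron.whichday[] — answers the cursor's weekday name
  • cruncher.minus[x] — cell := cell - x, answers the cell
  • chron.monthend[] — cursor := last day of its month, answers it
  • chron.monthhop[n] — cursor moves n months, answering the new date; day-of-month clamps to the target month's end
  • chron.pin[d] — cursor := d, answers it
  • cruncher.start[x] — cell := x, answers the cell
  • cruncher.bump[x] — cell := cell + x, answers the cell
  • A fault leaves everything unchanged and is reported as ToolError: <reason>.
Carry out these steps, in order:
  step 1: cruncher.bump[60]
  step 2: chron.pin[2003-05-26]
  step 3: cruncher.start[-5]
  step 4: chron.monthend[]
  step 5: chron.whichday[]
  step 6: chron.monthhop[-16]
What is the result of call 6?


Answer: 2002-01-31

Derivation:
→ cruncher.bump(60)
← 60
→ chron.pin(2003-05-26)
← 2003-05-26
→ cruncher.start(-5)
← -5
→ chron.monthend()
← 2003-05-31
→ chron.whichday()
← Saturday
→ chron.monthhop(-16)
← 2002-01-31


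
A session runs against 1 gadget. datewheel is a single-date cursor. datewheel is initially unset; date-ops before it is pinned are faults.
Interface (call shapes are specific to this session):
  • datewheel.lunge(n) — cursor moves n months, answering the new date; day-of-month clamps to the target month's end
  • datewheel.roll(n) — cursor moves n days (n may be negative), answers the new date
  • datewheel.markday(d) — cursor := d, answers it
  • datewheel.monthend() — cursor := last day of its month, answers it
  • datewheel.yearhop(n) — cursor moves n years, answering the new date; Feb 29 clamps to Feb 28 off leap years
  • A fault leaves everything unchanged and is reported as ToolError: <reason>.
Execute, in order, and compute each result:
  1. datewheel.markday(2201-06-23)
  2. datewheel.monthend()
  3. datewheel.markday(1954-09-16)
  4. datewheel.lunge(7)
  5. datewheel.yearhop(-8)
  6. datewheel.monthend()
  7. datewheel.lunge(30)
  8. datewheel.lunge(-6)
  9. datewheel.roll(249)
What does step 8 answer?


# markday(d=2201-06-23) : 2201-06-23
# monthend() : 2201-06-30
# markday(d=1954-09-16) : 1954-09-16
# lunge(n=7) : 1955-04-16
# yearhop(n=-8) : 1947-04-16
# monthend() : 1947-04-30
# lunge(n=30) : 1949-10-30
# lunge(n=-6) : 1949-04-30
# roll(n=249) : 1950-01-04

Answer: 1949-04-30


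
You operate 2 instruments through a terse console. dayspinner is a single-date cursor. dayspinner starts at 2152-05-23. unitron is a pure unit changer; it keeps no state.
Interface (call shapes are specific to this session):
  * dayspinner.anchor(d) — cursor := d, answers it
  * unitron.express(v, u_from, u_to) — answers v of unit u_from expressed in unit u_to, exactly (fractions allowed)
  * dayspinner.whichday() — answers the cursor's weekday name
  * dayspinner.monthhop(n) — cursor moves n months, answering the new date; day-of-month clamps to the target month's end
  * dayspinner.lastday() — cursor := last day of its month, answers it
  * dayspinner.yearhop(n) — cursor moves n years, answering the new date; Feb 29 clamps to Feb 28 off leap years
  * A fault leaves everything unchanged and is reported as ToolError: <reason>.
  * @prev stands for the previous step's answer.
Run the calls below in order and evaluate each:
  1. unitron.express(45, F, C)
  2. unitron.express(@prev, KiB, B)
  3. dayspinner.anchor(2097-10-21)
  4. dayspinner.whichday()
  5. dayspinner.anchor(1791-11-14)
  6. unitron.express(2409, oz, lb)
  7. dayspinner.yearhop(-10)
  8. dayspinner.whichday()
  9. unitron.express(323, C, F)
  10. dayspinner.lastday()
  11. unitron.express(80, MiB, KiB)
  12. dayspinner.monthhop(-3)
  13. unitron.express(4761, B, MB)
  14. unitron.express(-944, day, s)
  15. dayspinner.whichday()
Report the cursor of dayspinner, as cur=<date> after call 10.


Answer: cur=1781-11-30

Derivation:
// unitron.express(v=45, u_from=F, u_to=C) == 65/9
// unitron.express(v=@prev, u_from=KiB, u_to=B) == 66560/9
// dayspinner.anchor(d=2097-10-21) == 2097-10-21
// dayspinner.whichday() == Monday
// dayspinner.anchor(d=1791-11-14) == 1791-11-14
// unitron.express(v=2409, u_from=oz, u_to=lb) == 2409/16
// dayspinner.yearhop(n=-10) == 1781-11-14
// dayspinner.whichday() == Wednesday
// unitron.express(v=323, u_from=C, u_to=F) == 3067/5
// dayspinner.lastday() == 1781-11-30
// unitron.express(v=80, u_from=MiB, u_to=KiB) == 81920
// dayspinner.monthhop(n=-3) == 1781-08-30
// unitron.express(v=4761, u_from=B, u_to=MB) == 4761/1000000
// unitron.express(v=-944, u_from=day, u_to=s) == -81561600
// dayspinner.whichday() == Thursday


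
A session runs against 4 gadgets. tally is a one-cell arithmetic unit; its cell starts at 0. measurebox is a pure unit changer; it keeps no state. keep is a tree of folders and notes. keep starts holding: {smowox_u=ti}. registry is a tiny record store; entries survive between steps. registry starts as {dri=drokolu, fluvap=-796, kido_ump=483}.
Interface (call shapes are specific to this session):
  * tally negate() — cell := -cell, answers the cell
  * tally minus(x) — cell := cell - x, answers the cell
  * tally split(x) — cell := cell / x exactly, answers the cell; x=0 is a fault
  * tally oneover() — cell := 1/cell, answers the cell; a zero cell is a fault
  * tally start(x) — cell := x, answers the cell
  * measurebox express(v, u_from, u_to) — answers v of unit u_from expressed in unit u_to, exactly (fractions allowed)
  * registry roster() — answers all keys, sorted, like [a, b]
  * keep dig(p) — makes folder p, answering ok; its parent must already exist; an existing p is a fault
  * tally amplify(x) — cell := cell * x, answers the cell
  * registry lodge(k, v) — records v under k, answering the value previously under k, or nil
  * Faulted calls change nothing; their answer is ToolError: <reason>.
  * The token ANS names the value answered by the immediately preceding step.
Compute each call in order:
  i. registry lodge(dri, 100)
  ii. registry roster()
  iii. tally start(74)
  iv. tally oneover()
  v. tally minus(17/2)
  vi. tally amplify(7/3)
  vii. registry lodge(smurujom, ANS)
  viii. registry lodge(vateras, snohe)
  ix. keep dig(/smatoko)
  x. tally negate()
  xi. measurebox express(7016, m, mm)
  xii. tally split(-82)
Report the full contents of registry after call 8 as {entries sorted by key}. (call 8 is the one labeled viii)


Answer: {dri=100, fluvap=-796, kido_ump=483, smurujom=-2198/111, vateras=snohe}

Derivation:
% 1. registry lodge(dri, 100) -> drokolu
% 2. registry roster() -> [dri, fluvap, kido_ump]
% 3. tally start(74) -> 74
% 4. tally oneover() -> 1/74
% 5. tally minus(17/2) -> -314/37
% 6. tally amplify(7/3) -> -2198/111
% 7. registry lodge(smurujom, ANS) -> nil
% 8. registry lodge(vateras, snohe) -> nil
% 9. keep dig(/smatoko) -> ok
% 10. tally negate() -> 2198/111
% 11. measurebox express(7016, m, mm) -> 7016000
% 12. tally split(-82) -> -1099/4551


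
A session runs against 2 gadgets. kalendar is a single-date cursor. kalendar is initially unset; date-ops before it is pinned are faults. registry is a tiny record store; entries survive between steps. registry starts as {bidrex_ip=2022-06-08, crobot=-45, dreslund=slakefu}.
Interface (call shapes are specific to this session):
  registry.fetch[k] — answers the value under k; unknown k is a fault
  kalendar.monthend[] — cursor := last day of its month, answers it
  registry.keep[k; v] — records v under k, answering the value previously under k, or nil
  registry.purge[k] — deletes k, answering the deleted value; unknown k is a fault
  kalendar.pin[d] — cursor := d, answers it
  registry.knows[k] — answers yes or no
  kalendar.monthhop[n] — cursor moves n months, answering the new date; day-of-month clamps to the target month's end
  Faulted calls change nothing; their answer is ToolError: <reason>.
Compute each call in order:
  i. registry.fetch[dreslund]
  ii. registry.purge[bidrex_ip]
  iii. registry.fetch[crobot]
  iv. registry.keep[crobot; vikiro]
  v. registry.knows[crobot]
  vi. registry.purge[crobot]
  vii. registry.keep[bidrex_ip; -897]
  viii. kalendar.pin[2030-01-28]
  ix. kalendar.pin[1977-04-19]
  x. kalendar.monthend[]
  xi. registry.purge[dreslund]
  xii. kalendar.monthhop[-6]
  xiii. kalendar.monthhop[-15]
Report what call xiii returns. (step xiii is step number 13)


Answer: 1975-07-30

Derivation:
Step: fetch[k: dreslund]
Result: slakefu
Step: purge[k: bidrex_ip]
Result: 2022-06-08
Step: fetch[k: crobot]
Result: -45
Step: keep[k: crobot; v: vikiro]
Result: -45
Step: knows[k: crobot]
Result: yes
Step: purge[k: crobot]
Result: vikiro
Step: keep[k: bidrex_ip; v: -897]
Result: nil
Step: pin[d: 2030-01-28]
Result: 2030-01-28
Step: pin[d: 1977-04-19]
Result: 1977-04-19
Step: monthend[]
Result: 1977-04-30
Step: purge[k: dreslund]
Result: slakefu
Step: monthhop[n: -6]
Result: 1976-10-30
Step: monthhop[n: -15]
Result: 1975-07-30


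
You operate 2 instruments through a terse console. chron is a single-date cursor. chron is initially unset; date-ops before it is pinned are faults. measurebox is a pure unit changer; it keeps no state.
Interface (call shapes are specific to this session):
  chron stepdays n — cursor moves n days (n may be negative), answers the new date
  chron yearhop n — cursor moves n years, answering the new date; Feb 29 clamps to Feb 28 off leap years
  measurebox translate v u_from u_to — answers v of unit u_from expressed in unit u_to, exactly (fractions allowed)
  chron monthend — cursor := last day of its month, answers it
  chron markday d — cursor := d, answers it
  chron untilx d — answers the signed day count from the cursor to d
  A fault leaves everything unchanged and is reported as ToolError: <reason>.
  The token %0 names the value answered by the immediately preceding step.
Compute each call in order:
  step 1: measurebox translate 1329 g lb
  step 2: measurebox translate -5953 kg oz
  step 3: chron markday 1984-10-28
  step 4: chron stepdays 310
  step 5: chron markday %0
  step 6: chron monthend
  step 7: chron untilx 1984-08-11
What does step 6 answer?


CALL measurebox translate[v='1329'; u_from='g'; u_to='lb']
RET  132900000/45359237
CALL measurebox translate[v='-5953'; u_from='kg'; u_to='oz']
RET  -9524800000000/45359237
CALL chron markday[d='1984-10-28']
RET  1984-10-28
CALL chron stepdays[n='310']
RET  1985-09-03
CALL chron markday[d='%0']
RET  1985-09-03
CALL chron monthend[]
RET  1985-09-30
CALL chron untilx[d='1984-08-11']
RET  -415

Answer: 1985-09-30


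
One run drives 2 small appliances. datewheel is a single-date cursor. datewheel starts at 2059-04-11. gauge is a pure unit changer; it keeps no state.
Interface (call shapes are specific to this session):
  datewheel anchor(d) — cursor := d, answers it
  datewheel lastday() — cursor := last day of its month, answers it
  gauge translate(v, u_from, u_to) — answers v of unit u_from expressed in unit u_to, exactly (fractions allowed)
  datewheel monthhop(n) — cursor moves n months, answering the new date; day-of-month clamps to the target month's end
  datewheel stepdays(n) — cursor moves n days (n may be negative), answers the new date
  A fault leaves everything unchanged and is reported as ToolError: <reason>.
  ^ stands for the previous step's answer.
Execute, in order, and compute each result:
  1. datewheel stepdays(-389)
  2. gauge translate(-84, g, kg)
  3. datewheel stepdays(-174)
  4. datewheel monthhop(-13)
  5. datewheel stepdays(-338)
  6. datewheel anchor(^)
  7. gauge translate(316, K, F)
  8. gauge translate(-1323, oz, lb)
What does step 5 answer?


Answer: 2055-09-22

Derivation:
Next I call datewheel stepdays on n='-389', → 2058-03-18.
Then gauge translate on v='-84', u_from='g', u_to='kg', → -21/250.
I use datewheel stepdays on n='-174': 2057-09-25.
I invoke datewheel monthhop on n='-13', yielding 2056-08-25.
Calling datewheel stepdays on n='-338', — result: 2055-09-22.
I use datewheel anchor on d='^', which returns 2055-09-22.
Calling gauge translate on v='316', u_from='K', u_to='F', yielding 10913/100.
Then gauge translate on v='-1323', u_from='oz', u_to='lb': -1323/16.


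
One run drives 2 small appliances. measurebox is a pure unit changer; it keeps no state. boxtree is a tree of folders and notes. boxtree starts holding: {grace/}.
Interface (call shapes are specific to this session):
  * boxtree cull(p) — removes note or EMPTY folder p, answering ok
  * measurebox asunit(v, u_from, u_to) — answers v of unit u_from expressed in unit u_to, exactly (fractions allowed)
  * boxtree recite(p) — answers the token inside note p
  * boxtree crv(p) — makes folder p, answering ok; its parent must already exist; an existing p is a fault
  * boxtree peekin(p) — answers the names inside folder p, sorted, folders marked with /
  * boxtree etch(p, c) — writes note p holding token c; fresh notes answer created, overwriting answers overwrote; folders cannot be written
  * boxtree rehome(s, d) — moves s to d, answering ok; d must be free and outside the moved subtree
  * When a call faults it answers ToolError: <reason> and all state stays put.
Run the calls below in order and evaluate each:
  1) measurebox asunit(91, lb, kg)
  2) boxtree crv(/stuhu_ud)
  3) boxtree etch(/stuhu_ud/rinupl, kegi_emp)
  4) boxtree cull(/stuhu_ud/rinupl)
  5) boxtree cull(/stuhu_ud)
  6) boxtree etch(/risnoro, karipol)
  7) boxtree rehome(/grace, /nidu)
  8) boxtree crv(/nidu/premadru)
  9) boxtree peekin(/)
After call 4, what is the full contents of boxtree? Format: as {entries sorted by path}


Answer: {grace/, stuhu_ud/}

Derivation:
Step: measurebox asunit[v=91; u_from=lb; u_to=kg]
Result: 4127690567/100000000
Step: boxtree crv[p=/stuhu_ud]
Result: ok
Step: boxtree etch[p=/stuhu_ud/rinupl; c=kegi_emp]
Result: created
Step: boxtree cull[p=/stuhu_ud/rinupl]
Result: ok
Step: boxtree cull[p=/stuhu_ud]
Result: ok
Step: boxtree etch[p=/risnoro; c=karipol]
Result: created
Step: boxtree rehome[s=/grace; d=/nidu]
Result: ok
Step: boxtree crv[p=/nidu/premadru]
Result: ok
Step: boxtree peekin[p=/]
Result: [nidu/, risnoro]


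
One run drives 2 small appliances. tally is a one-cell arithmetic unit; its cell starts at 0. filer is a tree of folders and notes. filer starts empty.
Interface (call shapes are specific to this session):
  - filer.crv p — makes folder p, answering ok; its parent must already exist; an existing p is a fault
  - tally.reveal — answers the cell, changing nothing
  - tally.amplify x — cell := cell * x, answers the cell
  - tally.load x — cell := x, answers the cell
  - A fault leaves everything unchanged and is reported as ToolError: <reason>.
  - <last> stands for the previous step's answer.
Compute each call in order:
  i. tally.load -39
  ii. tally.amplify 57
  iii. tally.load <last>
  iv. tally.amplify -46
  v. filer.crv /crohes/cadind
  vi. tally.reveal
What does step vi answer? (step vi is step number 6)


Answer: 102258

Derivation:
% load x=-39
  -39
% amplify x=57
  -2223
% load x=<last>
  -2223
% amplify x=-46
  102258
% crv p=/crohes/cadind
  ToolError: no parent
% reveal
  102258


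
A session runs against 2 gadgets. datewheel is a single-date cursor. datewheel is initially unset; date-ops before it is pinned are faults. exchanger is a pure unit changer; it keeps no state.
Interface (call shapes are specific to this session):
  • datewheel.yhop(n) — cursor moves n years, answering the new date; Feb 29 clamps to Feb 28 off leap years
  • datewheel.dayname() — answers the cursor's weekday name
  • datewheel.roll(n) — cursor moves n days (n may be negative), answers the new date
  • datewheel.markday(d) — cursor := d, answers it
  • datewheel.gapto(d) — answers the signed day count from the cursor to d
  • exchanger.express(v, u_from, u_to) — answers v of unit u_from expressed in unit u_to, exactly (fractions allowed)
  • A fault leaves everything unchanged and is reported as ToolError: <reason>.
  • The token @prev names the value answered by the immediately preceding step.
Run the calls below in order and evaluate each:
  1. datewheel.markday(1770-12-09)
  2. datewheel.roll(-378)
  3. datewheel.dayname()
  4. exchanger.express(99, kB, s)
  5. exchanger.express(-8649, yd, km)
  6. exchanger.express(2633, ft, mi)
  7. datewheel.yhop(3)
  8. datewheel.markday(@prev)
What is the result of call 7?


~$ datewheel.markday d: 1770-12-09
[out] 1770-12-09
~$ datewheel.roll n: -378
[out] 1769-11-26
~$ datewheel.dayname
[out] Sunday
~$ exchanger.express v: 99 u_from: kB u_to: s
[out] ToolError: incompatible units
~$ exchanger.express v: -8649 u_from: yd u_to: km
[out] -9885807/1250000
~$ exchanger.express v: 2633 u_from: ft u_to: mi
[out] 2633/5280
~$ datewheel.yhop n: 3
[out] 1772-11-26
~$ datewheel.markday d: @prev
[out] 1772-11-26

Answer: 1772-11-26


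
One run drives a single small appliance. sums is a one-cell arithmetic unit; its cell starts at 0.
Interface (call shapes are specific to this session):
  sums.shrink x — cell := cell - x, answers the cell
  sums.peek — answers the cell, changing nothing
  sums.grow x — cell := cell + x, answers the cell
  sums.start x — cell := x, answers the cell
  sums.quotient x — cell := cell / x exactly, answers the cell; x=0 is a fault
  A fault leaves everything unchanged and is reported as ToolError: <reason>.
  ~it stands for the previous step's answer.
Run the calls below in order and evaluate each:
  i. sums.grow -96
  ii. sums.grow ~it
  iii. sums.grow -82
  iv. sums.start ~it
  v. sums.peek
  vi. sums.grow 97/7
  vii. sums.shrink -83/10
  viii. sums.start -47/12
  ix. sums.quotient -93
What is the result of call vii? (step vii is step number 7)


>> sums.grow(x: -96)
<< -96
>> sums.grow(x: ~it)
<< -192
>> sums.grow(x: -82)
<< -274
>> sums.start(x: ~it)
<< -274
>> sums.peek()
<< -274
>> sums.grow(x: 97/7)
<< -1821/7
>> sums.shrink(x: -83/10)
<< -17629/70
>> sums.start(x: -47/12)
<< -47/12
>> sums.quotient(x: -93)
<< 47/1116

Answer: -17629/70


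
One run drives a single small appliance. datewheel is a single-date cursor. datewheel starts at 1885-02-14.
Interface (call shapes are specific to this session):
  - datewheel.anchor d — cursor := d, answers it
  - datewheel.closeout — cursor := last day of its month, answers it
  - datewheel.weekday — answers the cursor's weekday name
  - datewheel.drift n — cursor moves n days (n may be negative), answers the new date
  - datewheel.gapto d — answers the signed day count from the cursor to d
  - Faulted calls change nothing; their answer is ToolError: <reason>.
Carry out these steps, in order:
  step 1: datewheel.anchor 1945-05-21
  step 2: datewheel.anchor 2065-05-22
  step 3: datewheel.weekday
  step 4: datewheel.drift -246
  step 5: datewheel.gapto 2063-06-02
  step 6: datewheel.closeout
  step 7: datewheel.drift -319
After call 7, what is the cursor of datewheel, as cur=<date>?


I call anchor on d='1945-05-21', giving 1945-05-21.
I run anchor on d='2065-05-22', → 2065-05-22.
I try weekday, and observe Friday.
I invoke drift on n='-246', and observe 2064-09-18.
Using gapto on d='2063-06-02', giving -474.
I run closeout(), giving 2064-09-30.
Using drift on n='-319', yielding 2063-11-16.

Answer: cur=2063-11-16


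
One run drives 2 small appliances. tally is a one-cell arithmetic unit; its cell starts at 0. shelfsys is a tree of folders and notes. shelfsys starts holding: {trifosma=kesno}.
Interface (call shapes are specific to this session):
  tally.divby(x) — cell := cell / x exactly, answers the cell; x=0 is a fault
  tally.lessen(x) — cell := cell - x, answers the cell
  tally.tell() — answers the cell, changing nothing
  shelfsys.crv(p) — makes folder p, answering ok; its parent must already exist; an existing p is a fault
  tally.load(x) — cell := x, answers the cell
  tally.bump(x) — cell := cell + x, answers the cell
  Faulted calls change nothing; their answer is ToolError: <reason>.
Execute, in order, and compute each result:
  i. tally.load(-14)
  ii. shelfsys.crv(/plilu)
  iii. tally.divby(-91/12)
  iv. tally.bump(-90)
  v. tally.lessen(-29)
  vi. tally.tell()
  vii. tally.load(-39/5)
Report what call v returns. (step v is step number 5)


Answer: -769/13

Derivation:
% tally.load -14
= -14
% shelfsys.crv /plilu
= ok
% tally.divby -91/12
= 24/13
% tally.bump -90
= -1146/13
% tally.lessen -29
= -769/13
% tally.tell
= -769/13
% tally.load -39/5
= -39/5


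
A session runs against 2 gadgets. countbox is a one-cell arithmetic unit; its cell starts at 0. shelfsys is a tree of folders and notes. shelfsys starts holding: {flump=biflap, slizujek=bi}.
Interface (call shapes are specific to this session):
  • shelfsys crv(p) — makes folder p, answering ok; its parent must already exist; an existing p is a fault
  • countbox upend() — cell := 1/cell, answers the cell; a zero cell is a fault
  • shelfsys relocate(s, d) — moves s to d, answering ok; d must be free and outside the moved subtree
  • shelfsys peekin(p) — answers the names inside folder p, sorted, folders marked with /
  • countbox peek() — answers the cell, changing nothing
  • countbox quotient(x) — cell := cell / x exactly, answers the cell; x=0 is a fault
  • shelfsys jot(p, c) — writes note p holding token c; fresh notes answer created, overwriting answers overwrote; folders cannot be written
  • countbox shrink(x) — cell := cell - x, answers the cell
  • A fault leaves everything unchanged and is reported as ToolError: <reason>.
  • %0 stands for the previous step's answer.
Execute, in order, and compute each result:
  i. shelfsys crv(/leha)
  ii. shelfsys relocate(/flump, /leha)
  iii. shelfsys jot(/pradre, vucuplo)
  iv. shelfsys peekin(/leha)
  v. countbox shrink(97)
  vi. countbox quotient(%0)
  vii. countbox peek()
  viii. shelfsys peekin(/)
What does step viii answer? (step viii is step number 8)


Answer: [flump, leha/, pradre, slizujek]

Derivation:
·→ shelfsys crv(p: /leha)
·← ok
·→ shelfsys relocate(s: /flump, d: /leha)
·← ToolError: exists
·→ shelfsys jot(p: /pradre, c: vucuplo)
·← created
·→ shelfsys peekin(p: /leha)
·← []
·→ countbox shrink(x: 97)
·← -97
·→ countbox quotient(x: %0)
·← 1
·→ countbox peek()
·← 1
·→ shelfsys peekin(p: /)
·← [flump, leha/, pradre, slizujek]


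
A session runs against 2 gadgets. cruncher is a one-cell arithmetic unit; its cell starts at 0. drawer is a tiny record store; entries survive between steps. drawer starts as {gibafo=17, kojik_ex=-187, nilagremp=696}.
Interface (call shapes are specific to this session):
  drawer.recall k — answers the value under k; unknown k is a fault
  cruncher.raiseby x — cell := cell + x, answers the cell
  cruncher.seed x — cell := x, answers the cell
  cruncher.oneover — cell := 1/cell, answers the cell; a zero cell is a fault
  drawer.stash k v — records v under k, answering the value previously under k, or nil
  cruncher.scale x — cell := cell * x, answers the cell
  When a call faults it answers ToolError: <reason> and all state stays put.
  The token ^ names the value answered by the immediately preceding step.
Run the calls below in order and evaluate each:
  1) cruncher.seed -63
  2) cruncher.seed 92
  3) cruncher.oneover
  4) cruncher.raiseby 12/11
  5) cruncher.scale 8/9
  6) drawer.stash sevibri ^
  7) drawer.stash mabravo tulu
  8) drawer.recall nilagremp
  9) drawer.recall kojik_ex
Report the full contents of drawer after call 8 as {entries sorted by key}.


-- 1. seed(x→-63) -> -63
-- 2. seed(x→92) -> 92
-- 3. oneover() -> 1/92
-- 4. raiseby(x→12/11) -> 1115/1012
-- 5. scale(x→8/9) -> 2230/2277
-- 6. stash(k→sevibri, v→^) -> nil
-- 7. stash(k→mabravo, v→tulu) -> nil
-- 8. recall(k→nilagremp) -> 696
-- 9. recall(k→kojik_ex) -> -187

Answer: {gibafo=17, kojik_ex=-187, mabravo=tulu, nilagremp=696, sevibri=2230/2277}


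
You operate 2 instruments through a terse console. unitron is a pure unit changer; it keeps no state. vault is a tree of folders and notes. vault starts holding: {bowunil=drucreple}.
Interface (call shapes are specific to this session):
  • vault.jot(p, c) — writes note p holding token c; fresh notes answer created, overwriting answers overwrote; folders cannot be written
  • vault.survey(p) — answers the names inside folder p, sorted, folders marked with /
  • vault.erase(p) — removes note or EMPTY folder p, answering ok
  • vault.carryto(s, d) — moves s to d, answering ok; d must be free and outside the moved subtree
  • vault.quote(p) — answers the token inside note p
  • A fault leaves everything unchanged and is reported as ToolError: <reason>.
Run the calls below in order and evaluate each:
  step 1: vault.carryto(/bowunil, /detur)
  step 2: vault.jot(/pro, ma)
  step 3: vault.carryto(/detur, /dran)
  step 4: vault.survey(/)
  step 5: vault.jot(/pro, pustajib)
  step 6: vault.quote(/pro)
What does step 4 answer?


Answer: [dran, pro]

Derivation:
I try vault.carryto using s: /bowunil, d: /detur, — result: ok.
I call vault.jot using p: /pro, c: ma, yielding created.
Then vault.carryto using s: /detur, d: /dran, and see ok.
I try vault.survey using p: /, yielding [dran, pro].
Next I call vault.jot using p: /pro, c: pustajib, and see overwrote.
Calling vault.quote using p: /pro, and observe pustajib.


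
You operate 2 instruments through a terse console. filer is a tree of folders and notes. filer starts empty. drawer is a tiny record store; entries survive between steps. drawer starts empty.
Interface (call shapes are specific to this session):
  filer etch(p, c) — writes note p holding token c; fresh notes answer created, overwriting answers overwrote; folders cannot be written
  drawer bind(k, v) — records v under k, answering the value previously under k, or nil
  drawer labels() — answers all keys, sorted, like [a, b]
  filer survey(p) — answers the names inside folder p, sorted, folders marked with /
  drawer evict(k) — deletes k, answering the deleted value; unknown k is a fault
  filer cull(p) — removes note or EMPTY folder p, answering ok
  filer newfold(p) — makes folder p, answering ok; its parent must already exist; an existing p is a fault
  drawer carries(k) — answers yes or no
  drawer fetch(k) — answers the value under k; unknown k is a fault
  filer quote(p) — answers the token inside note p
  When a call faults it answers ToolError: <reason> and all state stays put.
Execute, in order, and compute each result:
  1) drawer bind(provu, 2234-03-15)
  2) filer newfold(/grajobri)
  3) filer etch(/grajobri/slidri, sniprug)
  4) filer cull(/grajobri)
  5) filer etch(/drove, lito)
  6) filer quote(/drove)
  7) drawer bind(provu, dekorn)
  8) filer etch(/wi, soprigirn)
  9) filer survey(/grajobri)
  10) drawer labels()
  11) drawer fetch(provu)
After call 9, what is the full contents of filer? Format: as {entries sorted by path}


~$ drawer bind k: provu v: 2234-03-15
[out] nil
~$ filer newfold p: /grajobri
[out] ok
~$ filer etch p: /grajobri/slidri c: sniprug
[out] created
~$ filer cull p: /grajobri
[out] ToolError: not empty
~$ filer etch p: /drove c: lito
[out] created
~$ filer quote p: /drove
[out] lito
~$ drawer bind k: provu v: dekorn
[out] 2234-03-15
~$ filer etch p: /wi c: soprigirn
[out] created
~$ filer survey p: /grajobri
[out] [slidri]
~$ drawer labels
[out] [provu]
~$ drawer fetch k: provu
[out] dekorn

Answer: {drove=lito, grajobri/, grajobri/slidri=sniprug, wi=soprigirn}


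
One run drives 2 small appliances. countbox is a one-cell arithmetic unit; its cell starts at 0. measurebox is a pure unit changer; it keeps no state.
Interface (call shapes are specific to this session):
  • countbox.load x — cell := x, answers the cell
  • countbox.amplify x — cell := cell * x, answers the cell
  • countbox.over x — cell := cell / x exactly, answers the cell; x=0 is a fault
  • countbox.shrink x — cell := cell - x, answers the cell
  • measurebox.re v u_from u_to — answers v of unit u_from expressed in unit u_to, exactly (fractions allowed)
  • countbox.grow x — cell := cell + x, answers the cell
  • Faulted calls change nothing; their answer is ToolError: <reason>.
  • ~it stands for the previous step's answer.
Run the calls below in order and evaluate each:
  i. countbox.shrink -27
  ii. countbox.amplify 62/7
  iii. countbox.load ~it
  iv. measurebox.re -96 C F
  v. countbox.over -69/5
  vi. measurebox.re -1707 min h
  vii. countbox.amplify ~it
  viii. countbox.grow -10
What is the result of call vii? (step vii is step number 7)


Answer: 158751/322

Derivation:
% countbox.shrink x='-27'
:: 27
% countbox.amplify x='62/7'
:: 1674/7
% countbox.load x='~it'
:: 1674/7
% measurebox.re v='-96' u_from='C' u_to='F'
:: -704/5
% countbox.over x='-69/5'
:: -2790/161
% measurebox.re v='-1707' u_from='min' u_to='h'
:: -569/20
% countbox.amplify x='~it'
:: 158751/322
% countbox.grow x='-10'
:: 155531/322


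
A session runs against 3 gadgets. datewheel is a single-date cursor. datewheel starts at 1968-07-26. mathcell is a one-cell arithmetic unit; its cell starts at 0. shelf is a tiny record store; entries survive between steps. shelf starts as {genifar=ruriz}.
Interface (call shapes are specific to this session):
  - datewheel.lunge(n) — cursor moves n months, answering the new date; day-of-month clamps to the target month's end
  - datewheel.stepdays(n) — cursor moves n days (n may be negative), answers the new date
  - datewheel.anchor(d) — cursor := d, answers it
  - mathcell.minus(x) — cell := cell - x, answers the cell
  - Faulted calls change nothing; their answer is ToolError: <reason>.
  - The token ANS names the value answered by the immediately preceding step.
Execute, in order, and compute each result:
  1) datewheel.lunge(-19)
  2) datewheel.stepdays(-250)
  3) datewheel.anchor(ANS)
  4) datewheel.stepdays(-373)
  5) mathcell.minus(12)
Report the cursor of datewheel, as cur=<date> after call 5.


-- lunge(n: -19) => 1966-12-26
-- stepdays(n: -250) => 1966-04-20
-- anchor(d: ANS) => 1966-04-20
-- stepdays(n: -373) => 1965-04-12
-- minus(x: 12) => -12

Answer: cur=1965-04-12
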